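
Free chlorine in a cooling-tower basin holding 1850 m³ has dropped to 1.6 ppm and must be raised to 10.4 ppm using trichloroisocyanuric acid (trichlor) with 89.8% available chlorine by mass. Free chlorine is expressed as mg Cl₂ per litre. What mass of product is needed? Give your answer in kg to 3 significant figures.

18.1 kg

Volume: 1850 m³ = 1,850,000 L.
Chlorine deficit: 10.4 − 1.6 = 8.8 ppm = 8.8 mg/L as Cl₂.
Cl₂ equivalent needed: 8.8 mg/L × 1,850,000 L = 16,280,000 mg = 16,280 g.
Product at 89.8% available chlorine: 16,280 / 0.898 = 18,130 g.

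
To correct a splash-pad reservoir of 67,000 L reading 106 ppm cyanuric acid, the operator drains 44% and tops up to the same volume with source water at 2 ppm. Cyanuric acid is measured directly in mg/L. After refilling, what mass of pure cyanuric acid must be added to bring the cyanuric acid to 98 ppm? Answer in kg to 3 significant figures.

2.53 kg

After draining 44% and refilling: 106 × 0.56 + 2 × 0.44 = 60.24 ppm.
Deficit to target: 98 − 60.24 = 37.76 mg/L.
Mass: 37.76 mg/L × 67,000 L = 2530 g cyanuric acid.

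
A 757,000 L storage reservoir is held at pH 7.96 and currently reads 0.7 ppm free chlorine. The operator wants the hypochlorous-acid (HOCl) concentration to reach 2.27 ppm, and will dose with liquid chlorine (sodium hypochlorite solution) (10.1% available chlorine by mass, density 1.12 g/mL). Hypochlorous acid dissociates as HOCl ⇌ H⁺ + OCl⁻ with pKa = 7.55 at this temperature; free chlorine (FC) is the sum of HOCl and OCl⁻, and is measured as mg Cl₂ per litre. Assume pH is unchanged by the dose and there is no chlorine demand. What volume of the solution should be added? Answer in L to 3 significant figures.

[OCl⁻]/[HOCl] = 10^(pH − pKa) = 10^(7.96 − 7.55) = 2.57; fraction as HOCl = 1/(1 + 2.57) = 0.2801.
Free chlorine required for 2.27 ppm HOCl: 2.27 / 0.2801 = 8.105 ppm.
FC to add: 8.105 − 0.7 = 7.405 mg/L as Cl₂.
Cl₂ equivalent: 7.405 mg/L × 757,000 L = 5605 g.
Product at 10.1% available Cl: 5605 / 0.101 = 55,500 g.
Volume: 55,500 g ÷ 1.12 g/mL = 49,550 mL.

49.6 L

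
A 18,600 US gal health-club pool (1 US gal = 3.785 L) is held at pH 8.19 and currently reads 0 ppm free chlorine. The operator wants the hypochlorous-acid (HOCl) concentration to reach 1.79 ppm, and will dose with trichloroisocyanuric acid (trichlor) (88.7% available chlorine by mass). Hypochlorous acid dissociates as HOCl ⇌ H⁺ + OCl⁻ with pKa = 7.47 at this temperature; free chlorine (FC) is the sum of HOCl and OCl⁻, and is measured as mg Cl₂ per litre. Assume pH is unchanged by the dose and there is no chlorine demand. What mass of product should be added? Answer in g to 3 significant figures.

Volume: 18,600 US gal × 3.785 L/gal = 70,401 L.
[OCl⁻]/[HOCl] = 10^(pH − pKa) = 10^(8.19 − 7.47) = 5.248; fraction as HOCl = 1/(1 + 5.248) = 0.16.
Free chlorine required for 1.79 ppm HOCl: 1.79 / 0.16 = 11.18 ppm.
FC to add: 11.18 − 0 = 11.18 mg/L as Cl₂.
Cl₂ equivalent: 11.18 mg/L × 70,401 L = 787.4 g.
Product at 88.7% available Cl: 787.4 / 0.887 = 887.7 g.

888 g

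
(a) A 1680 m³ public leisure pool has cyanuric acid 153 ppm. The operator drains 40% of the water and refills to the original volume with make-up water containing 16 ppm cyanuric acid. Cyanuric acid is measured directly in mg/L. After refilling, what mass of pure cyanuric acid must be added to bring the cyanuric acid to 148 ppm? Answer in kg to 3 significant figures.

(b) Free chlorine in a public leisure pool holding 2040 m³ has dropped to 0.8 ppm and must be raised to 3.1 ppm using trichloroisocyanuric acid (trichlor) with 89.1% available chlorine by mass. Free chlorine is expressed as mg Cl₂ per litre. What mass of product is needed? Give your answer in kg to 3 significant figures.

(a) 83.7 kg; (b) 5.27 kg

(a) Volume: 1680 m³ = 1,680,000 L.
(a) After draining 40% and refilling: 153 × 0.60 + 16 × 0.40 = 98.2 ppm.
(a) Deficit to target: 148 − 98.2 = 49.8 mg/L.
(a) Mass: 49.8 mg/L × 1,680,000 L = 83,660 g cyanuric acid.

(b) Volume: 2040 m³ = 2,040,000 L.
(b) Chlorine deficit: 3.1 − 0.8 = 2.3 ppm = 2.3 mg/L as Cl₂.
(b) Cl₂ equivalent needed: 2.3 mg/L × 2,040,000 L = 4,692,000 mg = 4692 g.
(b) Product at 89.1% available chlorine: 4692 / 0.891 = 5266 g.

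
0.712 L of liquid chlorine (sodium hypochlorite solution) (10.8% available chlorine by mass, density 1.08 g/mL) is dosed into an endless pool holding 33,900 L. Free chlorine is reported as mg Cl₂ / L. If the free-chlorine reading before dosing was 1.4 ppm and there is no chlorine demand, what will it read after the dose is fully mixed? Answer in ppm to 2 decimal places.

Mass of solution: 0.712 L × 1000 mL/L × 1.08 g/mL = 769 g.
Available chlorine delivered: 769 g × 0.108 = 83.05 g as Cl₂.
Concentration rise: 83.05 g / 33,900 L = 2.45 mg/L = 2.45 ppm.
Final FC: 1.4 + 2.45 = 3.85 ppm.

3.85 ppm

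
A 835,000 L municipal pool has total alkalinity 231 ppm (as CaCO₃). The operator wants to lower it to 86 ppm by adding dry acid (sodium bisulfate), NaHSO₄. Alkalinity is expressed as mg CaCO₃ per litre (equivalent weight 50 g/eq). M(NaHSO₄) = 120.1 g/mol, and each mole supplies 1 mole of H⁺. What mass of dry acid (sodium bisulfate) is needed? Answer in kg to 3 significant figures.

Alkalinity to neutralize: (231 − 86) = 145 mg/L as CaCO₃ × 835,000 L = 121,100 g as CaCO₃.
Equivalents of H⁺ required: 121,100 ÷ 50 g/eq = 2422 eq = 2422 mol NaHSO₄.
Mass of NaHSO₄: 2422 × 120.1 = 290,800 g.

291 kg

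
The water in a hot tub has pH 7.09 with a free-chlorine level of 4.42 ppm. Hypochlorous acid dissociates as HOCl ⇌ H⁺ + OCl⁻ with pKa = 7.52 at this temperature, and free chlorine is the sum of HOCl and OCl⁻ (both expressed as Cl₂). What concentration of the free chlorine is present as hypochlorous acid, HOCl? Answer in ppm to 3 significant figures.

[OCl⁻]/[HOCl] = 10^(pH − pKa) = 10^(7.09 − 7.52) = 10^-0.43 = 0.3715.
Fraction as HOCl = 1 / (1 + 0.3715) = 0.7291.
HOCl = 0.7291 × 4.42 ppm = 3.223 ppm.

3.22 ppm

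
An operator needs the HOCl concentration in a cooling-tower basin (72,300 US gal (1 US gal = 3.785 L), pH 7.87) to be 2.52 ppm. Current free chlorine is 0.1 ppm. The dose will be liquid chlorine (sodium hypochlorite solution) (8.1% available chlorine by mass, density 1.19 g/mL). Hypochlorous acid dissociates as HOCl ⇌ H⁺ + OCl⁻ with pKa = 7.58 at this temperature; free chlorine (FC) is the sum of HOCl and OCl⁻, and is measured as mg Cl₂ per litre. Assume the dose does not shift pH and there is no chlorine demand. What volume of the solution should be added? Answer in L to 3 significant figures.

20.8 L

Volume: 72,300 US gal × 3.785 L/gal = 273,656 L.
[OCl⁻]/[HOCl] = 10^(pH − pKa) = 10^(7.87 − 7.58) = 1.95; fraction as HOCl = 1/(1 + 1.95) = 0.339.
Free chlorine required for 2.52 ppm HOCl: 2.52 / 0.339 = 7.434 ppm.
FC to add: 7.434 − 0.1 = 7.334 mg/L as Cl₂.
Cl₂ equivalent: 7.334 mg/L × 273,656 L = 2007 g.
Product at 8.1% available Cl: 2007 / 0.081 = 24,780 g.
Volume: 24,780 g ÷ 1.19 g/mL = 20,820 mL.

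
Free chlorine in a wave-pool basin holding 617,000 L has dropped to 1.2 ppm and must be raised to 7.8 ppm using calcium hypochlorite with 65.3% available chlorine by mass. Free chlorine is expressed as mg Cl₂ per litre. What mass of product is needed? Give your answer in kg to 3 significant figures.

Chlorine deficit: 7.8 − 1.2 = 6.6 ppm = 6.6 mg/L as Cl₂.
Cl₂ equivalent needed: 6.6 mg/L × 617,000 L = 4,072,000 mg = 4072 g.
Product at 65.3% available chlorine: 4072 / 0.653 = 6236 g.

6.24 kg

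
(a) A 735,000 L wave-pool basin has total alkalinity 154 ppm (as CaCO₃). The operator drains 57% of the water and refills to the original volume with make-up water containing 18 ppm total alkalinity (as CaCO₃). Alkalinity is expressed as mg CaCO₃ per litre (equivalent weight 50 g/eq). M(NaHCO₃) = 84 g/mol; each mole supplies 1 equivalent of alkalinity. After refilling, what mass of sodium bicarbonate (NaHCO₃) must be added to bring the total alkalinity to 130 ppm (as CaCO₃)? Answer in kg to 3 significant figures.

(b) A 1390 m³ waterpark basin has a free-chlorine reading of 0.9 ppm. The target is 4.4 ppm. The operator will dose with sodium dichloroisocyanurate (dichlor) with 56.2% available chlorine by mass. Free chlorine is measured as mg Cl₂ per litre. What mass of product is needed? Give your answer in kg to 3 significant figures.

(a) After draining 57% and refilling: 154 × 0.43 + 18 × 0.57 = 76.48 ppm.
(a) Deficit to target: 130 − 76.48 = 53.52 mg/L.
(a) As CaCO₃: 53.52 mg/L × 735,000 L = 39,340 g; ÷ 50 g/eq ÷ 1 = 786.7 mol NaHCO₃.
(a) Mass: 786.7 × 84 = 66,090 g.

(b) Volume: 1390 m³ = 1,390,000 L.
(b) Chlorine deficit: 4.4 − 0.9 = 3.5 ppm = 3.5 mg/L as Cl₂.
(b) Cl₂ equivalent needed: 3.5 mg/L × 1,390,000 L = 4,865,000 mg = 4865 g.
(b) Product at 56.2% available chlorine: 4865 / 0.562 = 8657 g.

(a) 66.1 kg; (b) 8.66 kg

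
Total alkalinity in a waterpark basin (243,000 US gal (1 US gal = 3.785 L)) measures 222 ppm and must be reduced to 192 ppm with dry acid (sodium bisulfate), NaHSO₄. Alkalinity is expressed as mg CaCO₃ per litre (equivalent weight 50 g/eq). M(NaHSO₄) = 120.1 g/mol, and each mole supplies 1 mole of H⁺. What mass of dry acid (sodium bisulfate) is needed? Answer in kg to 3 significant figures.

Volume: 243,000 US gal × 3.785 L/gal = 919,755 L.
Alkalinity to neutralize: (222 − 192) = 30 mg/L as CaCO₃ × 919,755 L = 27,590 g as CaCO₃.
Equivalents of H⁺ required: 27,590 ÷ 50 g/eq = 551.9 eq = 551.9 mol NaHSO₄.
Mass of NaHSO₄: 551.9 × 120.1 = 66,280 g.

66.3 kg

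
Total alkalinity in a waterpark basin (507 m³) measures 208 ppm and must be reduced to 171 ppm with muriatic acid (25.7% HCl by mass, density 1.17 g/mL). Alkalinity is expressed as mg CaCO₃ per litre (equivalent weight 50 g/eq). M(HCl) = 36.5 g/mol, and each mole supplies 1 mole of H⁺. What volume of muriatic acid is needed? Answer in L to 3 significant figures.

Volume: 507 m³ = 507,000 L.
Alkalinity to neutralize: (208 − 171) = 37 mg/L as CaCO₃ × 507,000 L = 18,760 g as CaCO₃.
Equivalents of H⁺ required: 18,760 ÷ 50 g/eq = 375.2 eq = 375.2 mol HCl.
Mass of HCl: 375.2 × 36.5 = 13,690 g.
Mass of 25.7% solution: 13,690 / 0.257 = 53,280 g.
Volume: 53,280 g ÷ 1.17 g/mL = 45,540 mL.

45.5 L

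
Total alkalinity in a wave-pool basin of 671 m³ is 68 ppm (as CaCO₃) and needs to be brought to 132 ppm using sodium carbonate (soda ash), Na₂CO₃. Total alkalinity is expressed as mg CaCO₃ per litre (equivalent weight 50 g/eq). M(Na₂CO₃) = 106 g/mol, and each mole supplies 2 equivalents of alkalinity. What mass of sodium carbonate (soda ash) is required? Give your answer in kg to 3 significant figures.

45.5 kg

Volume: 671 m³ = 671,000 L.
Alkalinity to add: (132 − 68) = 64 mg/L as CaCO₃ × 671,000 L = 42,940 g as CaCO₃.
Equivalents: 42,940 g ÷ 50 g/eq = 858.9 eq.
Each mole of Na₂CO₃ supplies 2 eq, so 858.9 / 2 = 429.4 mol.
Mass: 429.4 mol × 106 g/mol = 45,520 g.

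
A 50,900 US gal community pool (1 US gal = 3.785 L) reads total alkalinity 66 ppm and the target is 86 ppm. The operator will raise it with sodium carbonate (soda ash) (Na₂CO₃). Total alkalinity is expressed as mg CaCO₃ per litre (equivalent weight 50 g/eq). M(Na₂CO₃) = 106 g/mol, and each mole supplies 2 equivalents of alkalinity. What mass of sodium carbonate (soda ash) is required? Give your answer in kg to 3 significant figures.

4.08 kg

Volume: 50,900 US gal × 3.785 L/gal = 192,656 L.
Alkalinity to add: (86 − 66) = 20 mg/L as CaCO₃ × 192,656 L = 3853 g as CaCO₃.
Equivalents: 3853 g ÷ 50 g/eq = 77.06 eq.
Each mole of Na₂CO₃ supplies 2 eq, so 77.06 / 2 = 38.53 mol.
Mass: 38.53 mol × 106 g/mol = 4084 g.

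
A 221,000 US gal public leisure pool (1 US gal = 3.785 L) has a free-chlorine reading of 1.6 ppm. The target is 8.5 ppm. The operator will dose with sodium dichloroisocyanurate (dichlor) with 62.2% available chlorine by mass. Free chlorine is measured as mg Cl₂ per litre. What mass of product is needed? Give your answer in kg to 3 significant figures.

9.28 kg

Volume: 221,000 US gal × 3.785 L/gal = 836,485 L.
Chlorine deficit: 8.5 − 1.6 = 6.9 ppm = 6.9 mg/L as Cl₂.
Cl₂ equivalent needed: 6.9 mg/L × 836,485 L = 5,772,000 mg = 5772 g.
Product at 62.2% available chlorine: 5772 / 0.622 = 9279 g.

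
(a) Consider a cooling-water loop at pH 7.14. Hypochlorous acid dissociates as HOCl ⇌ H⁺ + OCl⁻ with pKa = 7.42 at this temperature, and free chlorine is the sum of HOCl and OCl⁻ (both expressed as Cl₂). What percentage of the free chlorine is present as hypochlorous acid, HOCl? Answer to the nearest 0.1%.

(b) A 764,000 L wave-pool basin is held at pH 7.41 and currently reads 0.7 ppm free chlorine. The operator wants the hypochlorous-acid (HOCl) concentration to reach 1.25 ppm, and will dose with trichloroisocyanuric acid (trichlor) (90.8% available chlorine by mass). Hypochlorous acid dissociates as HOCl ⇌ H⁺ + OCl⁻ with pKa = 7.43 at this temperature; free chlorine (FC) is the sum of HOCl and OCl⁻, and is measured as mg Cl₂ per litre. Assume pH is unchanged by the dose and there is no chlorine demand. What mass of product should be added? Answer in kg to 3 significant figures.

(a) [OCl⁻]/[HOCl] = 10^(pH − pKa) = 10^(7.14 − 7.42) = 10^-0.28 = 0.5248.
(a) Fraction as HOCl = 1 / (1 + 0.5248) = 0.6558.

(b) [OCl⁻]/[HOCl] = 10^(pH − pKa) = 10^(7.41 − 7.43) = 0.955; fraction as HOCl = 1/(1 + 0.955) = 0.5115.
(b) Free chlorine required for 1.25 ppm HOCl: 1.25 / 0.5115 = 2.444 ppm.
(b) FC to add: 2.444 − 0.7 = 1.744 mg/L as Cl₂.
(b) Cl₂ equivalent: 1.744 mg/L × 764,000 L = 1332 g.
(b) Product at 90.8% available Cl: 1332 / 0.908 = 1467 g.

(a) 65.6%; (b) 1.47 kg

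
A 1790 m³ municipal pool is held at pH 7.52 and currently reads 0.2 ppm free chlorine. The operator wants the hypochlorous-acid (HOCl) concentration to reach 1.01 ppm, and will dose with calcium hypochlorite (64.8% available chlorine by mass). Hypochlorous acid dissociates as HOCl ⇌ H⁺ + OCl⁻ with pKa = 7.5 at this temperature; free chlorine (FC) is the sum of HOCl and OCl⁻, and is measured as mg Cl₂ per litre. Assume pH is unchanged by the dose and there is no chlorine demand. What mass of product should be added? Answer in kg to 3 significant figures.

5.16 kg

Volume: 1790 m³ = 1,790,000 L.
[OCl⁻]/[HOCl] = 10^(pH − pKa) = 10^(7.52 − 7.5) = 1.047; fraction as HOCl = 1/(1 + 1.047) = 0.4885.
Free chlorine required for 1.01 ppm HOCl: 1.01 / 0.4885 = 2.068 ppm.
FC to add: 2.068 − 0.2 = 1.868 mg/L as Cl₂.
Cl₂ equivalent: 1.868 mg/L × 1,790,000 L = 3343 g.
Product at 64.8% available Cl: 3343 / 0.648 = 5159 g.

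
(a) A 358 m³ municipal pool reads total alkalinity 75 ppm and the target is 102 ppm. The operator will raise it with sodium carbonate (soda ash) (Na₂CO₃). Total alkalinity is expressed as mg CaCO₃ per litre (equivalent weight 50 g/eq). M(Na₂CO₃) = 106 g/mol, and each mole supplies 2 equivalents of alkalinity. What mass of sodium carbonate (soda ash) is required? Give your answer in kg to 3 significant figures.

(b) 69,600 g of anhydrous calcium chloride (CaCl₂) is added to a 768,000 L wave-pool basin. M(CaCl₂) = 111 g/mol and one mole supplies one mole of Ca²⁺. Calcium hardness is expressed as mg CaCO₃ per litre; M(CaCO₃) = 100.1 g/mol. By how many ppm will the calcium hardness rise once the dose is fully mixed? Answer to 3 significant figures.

(a) Volume: 358 m³ = 358,000 L.
(a) Alkalinity to add: (102 − 75) = 27 mg/L as CaCO₃ × 358,000 L = 9666 g as CaCO₃.
(a) Equivalents: 9666 g ÷ 50 g/eq = 193.3 eq.
(a) Each mole of Na₂CO₃ supplies 2 eq, so 193.3 / 2 = 96.66 mol.
(a) Mass: 96.66 mol × 106 g/mol = 10,250 g.

(b) Moles of Ca²⁺: 69,600 g ÷ 111 g/mol = 627 mol.
(b) As CaCO₃: 627 mol × 100.1 g/mol = 62,770 g.
(b) Rise: 62,770 g / 768,000 L × 1000 = 81.73 mg/L.

(a) 10.2 kg; (b) 81.7 ppm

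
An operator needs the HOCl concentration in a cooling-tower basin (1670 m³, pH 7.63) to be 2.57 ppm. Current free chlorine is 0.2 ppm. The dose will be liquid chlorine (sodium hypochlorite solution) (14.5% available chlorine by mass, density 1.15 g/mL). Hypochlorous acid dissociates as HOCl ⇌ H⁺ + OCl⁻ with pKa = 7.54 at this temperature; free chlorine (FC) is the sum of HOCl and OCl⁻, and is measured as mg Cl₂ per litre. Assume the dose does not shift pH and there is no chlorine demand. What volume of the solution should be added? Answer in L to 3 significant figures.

Volume: 1670 m³ = 1,670,000 L.
[OCl⁻]/[HOCl] = 10^(pH − pKa) = 10^(7.63 − 7.54) = 1.23; fraction as HOCl = 1/(1 + 1.23) = 0.4484.
Free chlorine required for 2.57 ppm HOCl: 2.57 / 0.4484 = 5.732 ppm.
FC to add: 5.732 − 0.2 = 5.532 mg/L as Cl₂.
Cl₂ equivalent: 5.532 mg/L × 1,670,000 L = 9238 g.
Product at 14.5% available Cl: 9238 / 0.145 = 63,710 g.
Volume: 63,710 g ÷ 1.15 g/mL = 55,400 mL.

55.4 L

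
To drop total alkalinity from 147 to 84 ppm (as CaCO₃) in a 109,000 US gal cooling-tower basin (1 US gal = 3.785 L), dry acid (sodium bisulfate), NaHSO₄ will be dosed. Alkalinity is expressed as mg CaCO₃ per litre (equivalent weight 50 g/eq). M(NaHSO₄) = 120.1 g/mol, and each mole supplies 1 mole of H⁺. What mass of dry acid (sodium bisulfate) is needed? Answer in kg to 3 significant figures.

Volume: 109,000 US gal × 3.785 L/gal = 412,565 L.
Alkalinity to neutralize: (147 − 84) = 63 mg/L as CaCO₃ × 412,565 L = 25,990 g as CaCO₃.
Equivalents of H⁺ required: 25,990 ÷ 50 g/eq = 519.8 eq = 519.8 mol NaHSO₄.
Mass of NaHSO₄: 519.8 × 120.1 = 62,430 g.

62.4 kg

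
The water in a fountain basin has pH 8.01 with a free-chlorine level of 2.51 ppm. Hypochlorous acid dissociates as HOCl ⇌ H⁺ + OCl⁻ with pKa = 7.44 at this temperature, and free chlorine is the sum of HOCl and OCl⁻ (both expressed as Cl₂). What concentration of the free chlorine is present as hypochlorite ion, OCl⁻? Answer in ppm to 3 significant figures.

[OCl⁻]/[HOCl] = 10^(pH − pKa) = 10^(8.01 − 7.44) = 10^0.57 = 3.715.
Fraction as HOCl = 1 / (1 + 3.715) = 0.2121.
OCl⁻ = (1 − 0.2121) × 2.51 ppm = 1.978 ppm.

1.98 ppm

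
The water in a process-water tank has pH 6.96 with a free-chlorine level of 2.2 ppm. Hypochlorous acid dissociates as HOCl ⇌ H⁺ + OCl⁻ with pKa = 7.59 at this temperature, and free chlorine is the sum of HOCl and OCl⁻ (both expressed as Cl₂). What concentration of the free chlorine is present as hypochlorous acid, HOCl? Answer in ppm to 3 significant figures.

[OCl⁻]/[HOCl] = 10^(pH − pKa) = 10^(6.96 − 7.59) = 10^-0.63 = 0.2344.
Fraction as HOCl = 1 / (1 + 0.2344) = 0.8101.
HOCl = 0.8101 × 2.2 ppm = 1.782 ppm.

1.78 ppm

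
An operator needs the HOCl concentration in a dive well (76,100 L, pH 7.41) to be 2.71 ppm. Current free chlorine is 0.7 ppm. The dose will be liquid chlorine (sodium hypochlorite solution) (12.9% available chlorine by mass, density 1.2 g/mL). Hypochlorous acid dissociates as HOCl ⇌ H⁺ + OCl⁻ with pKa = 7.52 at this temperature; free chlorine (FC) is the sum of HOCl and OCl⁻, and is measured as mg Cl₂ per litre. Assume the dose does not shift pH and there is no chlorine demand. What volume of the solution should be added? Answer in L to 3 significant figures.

2.02 L

[OCl⁻]/[HOCl] = 10^(pH − pKa) = 10^(7.41 − 7.52) = 0.7762; fraction as HOCl = 1/(1 + 0.7762) = 0.563.
Free chlorine required for 2.71 ppm HOCl: 2.71 / 0.563 = 4.814 ppm.
FC to add: 4.814 − 0.7 = 4.114 mg/L as Cl₂.
Cl₂ equivalent: 4.114 mg/L × 76,100 L = 313 g.
Product at 12.9% available Cl: 313 / 0.129 = 2427 g.
Volume: 2427 g ÷ 1.2 g/mL = 2022 mL.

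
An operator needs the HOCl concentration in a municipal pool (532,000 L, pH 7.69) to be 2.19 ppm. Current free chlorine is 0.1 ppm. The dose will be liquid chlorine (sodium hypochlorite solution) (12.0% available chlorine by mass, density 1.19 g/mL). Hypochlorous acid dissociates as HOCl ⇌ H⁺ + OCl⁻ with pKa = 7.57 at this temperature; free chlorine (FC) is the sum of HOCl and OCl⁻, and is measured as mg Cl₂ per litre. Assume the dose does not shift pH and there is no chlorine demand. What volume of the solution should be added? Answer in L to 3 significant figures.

18.5 L

[OCl⁻]/[HOCl] = 10^(pH − pKa) = 10^(7.69 − 7.57) = 1.318; fraction as HOCl = 1/(1 + 1.318) = 0.4314.
Free chlorine required for 2.19 ppm HOCl: 2.19 / 0.4314 = 5.077 ppm.
FC to add: 5.077 − 0.1 = 4.977 mg/L as Cl₂.
Cl₂ equivalent: 4.977 mg/L × 532,000 L = 2648 g.
Product at 12.0% available Cl: 2648 / 0.12 = 22,060 g.
Volume: 22,060 g ÷ 1.19 g/mL = 18,540 mL.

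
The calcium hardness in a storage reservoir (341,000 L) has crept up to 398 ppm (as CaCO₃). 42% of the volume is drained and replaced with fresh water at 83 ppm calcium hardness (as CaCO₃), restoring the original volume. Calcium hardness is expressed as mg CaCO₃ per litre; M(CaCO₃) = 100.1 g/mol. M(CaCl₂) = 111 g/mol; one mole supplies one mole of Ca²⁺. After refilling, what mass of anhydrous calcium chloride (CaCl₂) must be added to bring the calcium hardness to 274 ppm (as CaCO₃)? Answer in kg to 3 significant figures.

3.14 kg

After draining 42% and refilling: 398 × 0.58 + 83 × 0.42 = 265.7 ppm.
Deficit to target: 274 − 265.7 = 8.3 mg/L.
As CaCO₃: 8.3 mg/L × 341,000 L = 2830 g; ÷ 100.1 = 28.27 mol Ca²⁺.
Mass: 28.27 × 111 = 3138 g.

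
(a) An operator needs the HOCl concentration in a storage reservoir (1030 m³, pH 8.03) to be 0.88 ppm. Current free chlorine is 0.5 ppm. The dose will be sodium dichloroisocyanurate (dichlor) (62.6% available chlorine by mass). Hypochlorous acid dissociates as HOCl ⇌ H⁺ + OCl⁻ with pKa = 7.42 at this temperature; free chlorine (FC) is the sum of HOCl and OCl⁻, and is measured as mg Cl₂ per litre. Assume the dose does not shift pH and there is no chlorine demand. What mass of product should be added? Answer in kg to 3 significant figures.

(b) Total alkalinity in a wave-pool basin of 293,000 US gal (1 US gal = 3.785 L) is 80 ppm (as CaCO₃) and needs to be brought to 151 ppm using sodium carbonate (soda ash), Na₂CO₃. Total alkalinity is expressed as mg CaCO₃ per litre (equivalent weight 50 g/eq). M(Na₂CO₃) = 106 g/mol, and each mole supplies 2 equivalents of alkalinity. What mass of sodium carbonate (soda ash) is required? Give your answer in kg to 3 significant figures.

(a) 6.52 kg; (b) 83.5 kg

(a) Volume: 1030 m³ = 1,030,000 L.
(a) [OCl⁻]/[HOCl] = 10^(pH − pKa) = 10^(8.03 − 7.42) = 4.074; fraction as HOCl = 1/(1 + 4.074) = 0.1971.
(a) Free chlorine required for 0.88 ppm HOCl: 0.88 / 0.1971 = 4.465 ppm.
(a) FC to add: 4.465 − 0.5 = 3.965 mg/L as Cl₂.
(a) Cl₂ equivalent: 3.965 mg/L × 1,030,000 L = 4084 g.
(a) Product at 62.6% available Cl: 4084 / 0.626 = 6524 g.

(b) Volume: 293,000 US gal × 3.785 L/gal = 1,109,005 L.
(b) Alkalinity to add: (151 − 80) = 71 mg/L as CaCO₃ × 1,109,005 L = 78,740 g as CaCO₃.
(b) Equivalents: 78,740 g ÷ 50 g/eq = 1575 eq.
(b) Each mole of Na₂CO₃ supplies 2 eq, so 1575 / 2 = 787.4 mol.
(b) Mass: 787.4 mol × 106 g/mol = 83,460 g.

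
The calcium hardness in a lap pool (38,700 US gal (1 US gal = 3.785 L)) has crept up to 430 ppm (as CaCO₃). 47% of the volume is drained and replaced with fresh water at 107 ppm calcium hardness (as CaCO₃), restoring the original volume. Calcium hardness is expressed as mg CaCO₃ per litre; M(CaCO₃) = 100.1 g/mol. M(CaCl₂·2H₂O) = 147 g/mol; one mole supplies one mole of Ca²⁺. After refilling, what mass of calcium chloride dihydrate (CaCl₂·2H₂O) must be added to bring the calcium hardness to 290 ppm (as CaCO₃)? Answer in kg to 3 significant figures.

2.54 kg

Volume: 38,700 US gal × 3.785 L/gal = 146,480 L.
After draining 47% and refilling: 430 × 0.53 + 107 × 0.47 = 278.19 ppm.
Deficit to target: 290 − 278.19 = 11.81 mg/L.
As CaCO₃: 11.81 mg/L × 146,480 L = 1730 g; ÷ 100.1 = 17.28 mol Ca²⁺.
Mass: 17.28 × 147 = 2540 g.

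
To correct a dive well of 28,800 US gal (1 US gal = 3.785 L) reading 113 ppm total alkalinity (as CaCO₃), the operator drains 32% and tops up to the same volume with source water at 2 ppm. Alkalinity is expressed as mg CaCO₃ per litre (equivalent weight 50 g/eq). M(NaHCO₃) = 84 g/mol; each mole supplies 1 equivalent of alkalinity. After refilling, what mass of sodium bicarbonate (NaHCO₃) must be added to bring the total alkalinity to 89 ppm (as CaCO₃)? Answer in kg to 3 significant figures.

Volume: 28,800 US gal × 3.785 L/gal = 109,008 L.
After draining 32% and refilling: 113 × 0.68 + 2 × 0.32 = 77.48 ppm.
Deficit to target: 89 − 77.48 = 11.52 mg/L.
As CaCO₃: 11.52 mg/L × 109,008 L = 1256 g; ÷ 50 g/eq ÷ 1 = 25.12 mol NaHCO₃.
Mass: 25.12 × 84 = 2110 g.

2.11 kg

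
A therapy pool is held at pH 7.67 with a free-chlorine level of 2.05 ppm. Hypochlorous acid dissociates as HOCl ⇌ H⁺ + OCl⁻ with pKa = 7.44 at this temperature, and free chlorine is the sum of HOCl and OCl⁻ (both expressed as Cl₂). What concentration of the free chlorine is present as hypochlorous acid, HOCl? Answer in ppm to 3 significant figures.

[OCl⁻]/[HOCl] = 10^(pH − pKa) = 10^(7.67 − 7.44) = 10^0.23 = 1.698.
Fraction as HOCl = 1 / (1 + 1.698) = 0.3706.
HOCl = 0.3706 × 2.05 ppm = 0.7598 ppm.

0.760 ppm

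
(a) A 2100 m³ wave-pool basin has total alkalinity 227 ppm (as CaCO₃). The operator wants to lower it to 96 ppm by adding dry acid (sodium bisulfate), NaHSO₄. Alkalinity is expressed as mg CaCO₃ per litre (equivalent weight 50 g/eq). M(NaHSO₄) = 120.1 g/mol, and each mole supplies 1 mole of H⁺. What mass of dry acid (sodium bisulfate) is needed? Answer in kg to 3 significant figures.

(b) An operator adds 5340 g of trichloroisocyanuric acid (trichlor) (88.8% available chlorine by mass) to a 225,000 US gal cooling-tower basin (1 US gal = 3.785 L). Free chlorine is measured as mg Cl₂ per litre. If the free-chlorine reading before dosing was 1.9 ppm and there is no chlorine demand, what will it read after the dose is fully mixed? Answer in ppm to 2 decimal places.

(a) Volume: 2100 m³ = 2,100,000 L.
(a) Alkalinity to neutralize: (227 − 96) = 131 mg/L as CaCO₃ × 2,100,000 L = 275,100 g as CaCO₃.
(a) Equivalents of H⁺ required: 275,100 ÷ 50 g/eq = 5502 eq = 5502 mol NaHSO₄.
(a) Mass of NaHSO₄: 5502 × 120.1 = 660,800 g.

(b) Volume: 225,000 US gal × 3.785 L/gal = 851,625 L.
(b) Available chlorine delivered: 5340 g × 0.888 = 4742 g as Cl₂.
(b) Concentration rise: 4742 g / 851,625 L = 5.568 mg/L = 5.57 ppm.
(b) Final FC: 1.9 + 5.57 = 7.47 ppm.

(a) 661 kg; (b) 7.47 ppm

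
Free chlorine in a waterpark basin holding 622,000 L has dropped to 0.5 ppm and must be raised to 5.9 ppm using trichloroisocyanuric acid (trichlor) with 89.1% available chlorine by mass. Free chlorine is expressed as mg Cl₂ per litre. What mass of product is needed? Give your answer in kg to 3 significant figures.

Chlorine deficit: 5.9 − 0.5 = 5.4 ppm = 5.4 mg/L as Cl₂.
Cl₂ equivalent needed: 5.4 mg/L × 622,000 L = 3,359,000 mg = 3359 g.
Product at 89.1% available chlorine: 3359 / 0.891 = 3770 g.

3.77 kg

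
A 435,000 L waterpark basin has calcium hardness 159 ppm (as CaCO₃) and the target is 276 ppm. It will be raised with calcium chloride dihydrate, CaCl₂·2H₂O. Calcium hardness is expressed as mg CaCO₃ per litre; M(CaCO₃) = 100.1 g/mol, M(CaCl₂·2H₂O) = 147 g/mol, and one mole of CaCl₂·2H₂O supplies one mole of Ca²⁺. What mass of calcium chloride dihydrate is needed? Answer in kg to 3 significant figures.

74.7 kg

Hardness to add: (276 − 159) = 117 mg/L as CaCO₃ × 435,000 L = 50,900 g as CaCO₃.
Moles of Ca²⁺ (1 mol Ca²⁺ ≡ 1 mol CaCO₃): 50,900 / 100.1 g/mol = 508.4 mol.
Mass of CaCl₂·2H₂O: 508.4 × 147 = 74,740 g.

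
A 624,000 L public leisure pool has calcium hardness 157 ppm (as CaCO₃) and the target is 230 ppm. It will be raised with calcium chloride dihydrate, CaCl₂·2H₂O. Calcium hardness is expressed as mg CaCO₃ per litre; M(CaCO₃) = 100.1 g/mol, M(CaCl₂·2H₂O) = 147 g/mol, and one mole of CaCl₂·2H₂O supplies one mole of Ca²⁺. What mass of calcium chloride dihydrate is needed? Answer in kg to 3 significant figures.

66.9 kg

Hardness to add: (230 − 157) = 73 mg/L as CaCO₃ × 624,000 L = 45,550 g as CaCO₃.
Moles of Ca²⁺ (1 mol Ca²⁺ ≡ 1 mol CaCO₃): 45,550 / 100.1 g/mol = 455.1 mol.
Mass of CaCl₂·2H₂O: 455.1 × 147 = 66,890 g.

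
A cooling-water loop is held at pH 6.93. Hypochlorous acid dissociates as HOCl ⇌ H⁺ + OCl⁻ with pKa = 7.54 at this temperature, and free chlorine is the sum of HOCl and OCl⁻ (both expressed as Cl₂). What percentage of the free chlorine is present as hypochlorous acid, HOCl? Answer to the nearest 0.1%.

80.3%

[OCl⁻]/[HOCl] = 10^(pH − pKa) = 10^(6.93 − 7.54) = 10^-0.61 = 0.2455.
Fraction as HOCl = 1 / (1 + 0.2455) = 0.8029.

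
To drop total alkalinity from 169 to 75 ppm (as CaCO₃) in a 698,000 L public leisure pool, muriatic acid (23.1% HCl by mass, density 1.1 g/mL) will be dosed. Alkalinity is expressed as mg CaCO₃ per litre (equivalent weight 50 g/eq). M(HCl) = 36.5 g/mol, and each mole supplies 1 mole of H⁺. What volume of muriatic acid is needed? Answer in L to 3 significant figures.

188 L

Alkalinity to neutralize: (169 − 75) = 94 mg/L as CaCO₃ × 698,000 L = 65,610 g as CaCO₃.
Equivalents of H⁺ required: 65,610 ÷ 50 g/eq = 1312 eq = 1312 mol HCl.
Mass of HCl: 1312 × 36.5 = 47,900 g.
Mass of 23.1% solution: 47,900 / 0.231 = 207,300 g.
Volume: 207,300 g ÷ 1.1 g/mL = 188,500 mL.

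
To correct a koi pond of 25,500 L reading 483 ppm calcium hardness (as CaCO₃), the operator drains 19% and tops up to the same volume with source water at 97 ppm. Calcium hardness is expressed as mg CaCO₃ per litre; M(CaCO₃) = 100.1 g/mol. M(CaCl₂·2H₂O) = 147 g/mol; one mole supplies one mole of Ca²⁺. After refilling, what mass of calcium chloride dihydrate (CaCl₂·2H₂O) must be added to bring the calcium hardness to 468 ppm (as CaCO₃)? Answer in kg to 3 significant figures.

After draining 19% and refilling: 483 × 0.81 + 97 × 0.19 = 409.66 ppm.
Deficit to target: 468 − 409.66 = 58.34 mg/L.
As CaCO₃: 58.34 mg/L × 25,500 L = 1488 g; ÷ 100.1 = 14.86 mol Ca²⁺.
Mass: 14.86 × 147 = 2185 g.

2.18 kg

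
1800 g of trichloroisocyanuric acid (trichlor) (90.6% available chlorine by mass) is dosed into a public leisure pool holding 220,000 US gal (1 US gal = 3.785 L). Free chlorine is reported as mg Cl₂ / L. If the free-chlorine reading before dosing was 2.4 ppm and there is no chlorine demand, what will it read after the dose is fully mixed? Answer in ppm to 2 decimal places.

Volume: 220,000 US gal × 3.785 L/gal = 832,700 L.
Available chlorine delivered: 1800 g × 0.906 = 1631 g as Cl₂.
Concentration rise: 1631 g / 832,700 L = 1.958 mg/L = 1.96 ppm.
Final FC: 2.4 + 1.96 = 4.36 ppm.

4.36 ppm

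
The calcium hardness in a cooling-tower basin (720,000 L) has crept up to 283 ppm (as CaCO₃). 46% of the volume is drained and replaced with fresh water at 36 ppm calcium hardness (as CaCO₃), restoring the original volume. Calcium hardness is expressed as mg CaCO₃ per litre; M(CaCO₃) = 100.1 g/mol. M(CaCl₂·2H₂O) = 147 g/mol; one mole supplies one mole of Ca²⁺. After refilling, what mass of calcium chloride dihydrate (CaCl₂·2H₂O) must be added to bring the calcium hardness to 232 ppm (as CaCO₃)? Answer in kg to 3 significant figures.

After draining 46% and refilling: 283 × 0.54 + 36 × 0.46 = 169.38 ppm.
Deficit to target: 232 − 169.38 = 62.62 mg/L.
As CaCO₃: 62.62 mg/L × 720,000 L = 45,090 g; ÷ 100.1 = 450.4 mol Ca²⁺.
Mass: 450.4 × 147 = 66,210 g.

66.2 kg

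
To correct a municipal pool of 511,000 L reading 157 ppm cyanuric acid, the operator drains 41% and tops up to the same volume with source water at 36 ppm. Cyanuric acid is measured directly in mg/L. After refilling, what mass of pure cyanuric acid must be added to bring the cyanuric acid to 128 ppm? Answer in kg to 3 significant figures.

10.5 kg

After draining 41% and refilling: 157 × 0.59 + 36 × 0.41 = 107.39 ppm.
Deficit to target: 128 − 107.39 = 20.61 mg/L.
Mass: 20.61 mg/L × 511,000 L = 10,530 g cyanuric acid.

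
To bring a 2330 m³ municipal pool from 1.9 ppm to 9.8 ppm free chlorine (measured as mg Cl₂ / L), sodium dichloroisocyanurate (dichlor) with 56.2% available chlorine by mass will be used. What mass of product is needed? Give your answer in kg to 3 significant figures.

32.8 kg

Volume: 2330 m³ = 2,330,000 L.
Chlorine deficit: 9.8 − 1.9 = 7.9 ppm = 7.9 mg/L as Cl₂.
Cl₂ equivalent needed: 7.9 mg/L × 2,330,000 L = 18,410,000 mg = 18,410 g.
Product at 56.2% available chlorine: 18,410 / 0.562 = 32,750 g.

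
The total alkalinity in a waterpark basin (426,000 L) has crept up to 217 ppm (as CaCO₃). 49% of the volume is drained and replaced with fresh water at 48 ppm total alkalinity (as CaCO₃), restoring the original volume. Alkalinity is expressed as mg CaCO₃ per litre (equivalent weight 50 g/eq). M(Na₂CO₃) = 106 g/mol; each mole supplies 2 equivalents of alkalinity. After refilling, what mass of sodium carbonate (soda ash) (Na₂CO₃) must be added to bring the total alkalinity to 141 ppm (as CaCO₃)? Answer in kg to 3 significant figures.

3.08 kg

After draining 49% and refilling: 217 × 0.51 + 48 × 0.49 = 134.19 ppm.
Deficit to target: 141 − 134.19 = 6.81 mg/L.
As CaCO₃: 6.81 mg/L × 426,000 L = 2901 g; ÷ 50 g/eq ÷ 2 = 29.01 mol Na₂CO₃.
Mass: 29.01 × 106 = 3075 g.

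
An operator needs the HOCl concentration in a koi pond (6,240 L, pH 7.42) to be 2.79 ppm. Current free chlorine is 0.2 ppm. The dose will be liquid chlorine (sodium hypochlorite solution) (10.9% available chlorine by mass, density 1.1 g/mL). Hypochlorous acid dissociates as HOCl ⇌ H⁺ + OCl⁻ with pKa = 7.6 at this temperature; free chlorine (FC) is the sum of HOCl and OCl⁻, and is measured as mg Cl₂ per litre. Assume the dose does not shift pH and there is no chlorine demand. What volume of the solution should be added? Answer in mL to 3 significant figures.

[OCl⁻]/[HOCl] = 10^(pH − pKa) = 10^(7.42 − 7.6) = 0.6607; fraction as HOCl = 1/(1 + 0.6607) = 0.6022.
Free chlorine required for 2.79 ppm HOCl: 2.79 / 0.6022 = 4.633 ppm.
FC to add: 4.633 − 0.2 = 4.433 mg/L as Cl₂.
Cl₂ equivalent: 4.433 mg/L × 6,240 L = 27.66 g.
Product at 10.9% available Cl: 27.66 / 0.109 = 253.8 g.
Volume: 253.8 g ÷ 1.1 g/mL = 230.7 mL.

231 mL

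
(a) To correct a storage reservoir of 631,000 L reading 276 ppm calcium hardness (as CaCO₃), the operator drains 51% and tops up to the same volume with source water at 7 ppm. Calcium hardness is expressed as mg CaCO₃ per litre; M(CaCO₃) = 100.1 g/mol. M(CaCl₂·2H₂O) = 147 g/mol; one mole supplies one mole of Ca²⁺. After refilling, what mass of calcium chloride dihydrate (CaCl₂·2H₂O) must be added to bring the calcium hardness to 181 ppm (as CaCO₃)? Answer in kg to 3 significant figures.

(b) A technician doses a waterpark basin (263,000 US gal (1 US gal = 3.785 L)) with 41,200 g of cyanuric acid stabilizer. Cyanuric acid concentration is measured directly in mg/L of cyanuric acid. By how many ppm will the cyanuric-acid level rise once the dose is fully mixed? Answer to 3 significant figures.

(a) After draining 51% and refilling: 276 × 0.49 + 7 × 0.51 = 138.81 ppm.
(a) Deficit to target: 181 − 138.81 = 42.19 mg/L.
(a) As CaCO₃: 42.19 mg/L × 631,000 L = 26,620 g; ÷ 100.1 = 266 mol Ca²⁺.
(a) Mass: 266 × 147 = 39,100 g.

(b) Volume: 263,000 US gal × 3.785 L/gal = 995,455 L.
(b) Rise: 41,200 g / 995,455 L × 1000 = 41.39 mg/L.

(a) 39.1 kg; (b) 41.4 ppm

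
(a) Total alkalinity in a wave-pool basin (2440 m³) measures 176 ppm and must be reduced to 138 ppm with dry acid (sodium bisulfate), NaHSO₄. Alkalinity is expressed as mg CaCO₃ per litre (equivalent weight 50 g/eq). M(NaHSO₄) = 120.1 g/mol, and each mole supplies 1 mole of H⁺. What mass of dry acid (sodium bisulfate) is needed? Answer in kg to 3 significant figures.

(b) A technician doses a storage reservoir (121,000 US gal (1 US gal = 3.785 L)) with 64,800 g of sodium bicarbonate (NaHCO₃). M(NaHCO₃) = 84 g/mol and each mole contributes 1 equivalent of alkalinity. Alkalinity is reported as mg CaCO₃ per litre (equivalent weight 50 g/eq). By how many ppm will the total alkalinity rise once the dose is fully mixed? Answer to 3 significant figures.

(a) 223 kg; (b) 84.2 ppm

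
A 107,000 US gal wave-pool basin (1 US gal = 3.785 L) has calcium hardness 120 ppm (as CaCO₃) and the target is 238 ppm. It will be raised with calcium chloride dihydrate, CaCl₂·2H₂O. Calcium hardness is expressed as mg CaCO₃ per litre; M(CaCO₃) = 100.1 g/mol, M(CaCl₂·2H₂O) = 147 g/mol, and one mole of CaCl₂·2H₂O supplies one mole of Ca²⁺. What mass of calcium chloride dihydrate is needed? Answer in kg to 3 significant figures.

Volume: 107,000 US gal × 3.785 L/gal = 404,995 L.
Hardness to add: (238 − 120) = 118 mg/L as CaCO₃ × 404,995 L = 47,790 g as CaCO₃.
Moles of Ca²⁺ (1 mol Ca²⁺ ≡ 1 mol CaCO₃): 47,790 / 100.1 g/mol = 477.4 mol.
Mass of CaCl₂·2H₂O: 477.4 × 147 = 70,180 g.

70.2 kg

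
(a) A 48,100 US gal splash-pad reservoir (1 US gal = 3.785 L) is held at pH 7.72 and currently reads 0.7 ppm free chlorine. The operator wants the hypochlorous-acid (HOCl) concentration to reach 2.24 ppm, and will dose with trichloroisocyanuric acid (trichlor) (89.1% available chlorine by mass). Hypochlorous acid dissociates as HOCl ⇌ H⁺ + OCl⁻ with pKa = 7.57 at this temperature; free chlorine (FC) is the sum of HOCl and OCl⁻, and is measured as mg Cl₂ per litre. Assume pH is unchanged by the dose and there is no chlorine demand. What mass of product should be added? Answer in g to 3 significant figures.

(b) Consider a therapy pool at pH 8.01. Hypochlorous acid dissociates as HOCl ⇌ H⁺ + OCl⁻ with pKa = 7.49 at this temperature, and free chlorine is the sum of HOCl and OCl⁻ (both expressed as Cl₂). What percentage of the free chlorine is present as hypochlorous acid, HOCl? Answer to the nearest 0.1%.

(a) 961 g; (b) 23.2%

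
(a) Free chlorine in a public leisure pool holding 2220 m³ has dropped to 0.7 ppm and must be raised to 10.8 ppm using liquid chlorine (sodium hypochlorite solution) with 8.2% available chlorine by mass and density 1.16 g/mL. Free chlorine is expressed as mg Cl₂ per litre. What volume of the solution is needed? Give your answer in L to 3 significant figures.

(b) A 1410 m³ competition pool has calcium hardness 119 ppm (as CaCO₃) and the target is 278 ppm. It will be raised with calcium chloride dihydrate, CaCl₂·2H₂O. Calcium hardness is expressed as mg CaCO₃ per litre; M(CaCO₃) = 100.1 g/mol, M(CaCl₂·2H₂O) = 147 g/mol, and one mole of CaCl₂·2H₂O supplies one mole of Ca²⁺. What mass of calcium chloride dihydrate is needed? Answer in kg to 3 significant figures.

(a) Volume: 2220 m³ = 2,220,000 L.
(a) Chlorine deficit: 10.8 − 0.7 = 10.1 ppm = 10.1 mg/L as Cl₂.
(a) Cl₂ equivalent needed: 10.1 mg/L × 2,220,000 L = 22,420,000 mg = 22,420 g.
(a) Product at 8.2% available chlorine: 22,420 / 0.082 = 273,400 g.
(a) Volume at density 1.16 g/mL: 273,400 g ÷ 1.16 g/mL = 235,700 mL.

(b) Volume: 1410 m³ = 1,410,000 L.
(b) Hardness to add: (278 − 119) = 159 mg/L as CaCO₃ × 1,410,000 L = 224,200 g as CaCO₃.
(b) Moles of Ca²⁺ (1 mol Ca²⁺ ≡ 1 mol CaCO₃): 224,200 / 100.1 g/mol = 2240 mol.
(b) Mass of CaCl₂·2H₂O: 2240 × 147 = 329,200 g.

(a) 236 L; (b) 329 kg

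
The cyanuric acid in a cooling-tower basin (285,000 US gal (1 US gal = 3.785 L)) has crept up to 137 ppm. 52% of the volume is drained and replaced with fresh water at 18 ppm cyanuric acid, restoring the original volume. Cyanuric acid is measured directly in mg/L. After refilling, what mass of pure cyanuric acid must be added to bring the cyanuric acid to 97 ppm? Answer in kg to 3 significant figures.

23.6 kg

Volume: 285,000 US gal × 3.785 L/gal = 1,078,725 L.
After draining 52% and refilling: 137 × 0.48 + 18 × 0.52 = 75.12 ppm.
Deficit to target: 97 − 75.12 = 21.88 mg/L.
Mass: 21.88 mg/L × 1,078,725 L = 23,600 g cyanuric acid.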